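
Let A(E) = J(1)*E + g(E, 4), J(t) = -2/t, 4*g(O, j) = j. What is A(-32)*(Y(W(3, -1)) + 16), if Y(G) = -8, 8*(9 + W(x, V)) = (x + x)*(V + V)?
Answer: 520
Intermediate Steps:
g(O, j) = j/4
W(x, V) = -9 + V*x/2 (W(x, V) = -9 + ((x + x)*(V + V))/8 = -9 + ((2*x)*(2*V))/8 = -9 + (4*V*x)/8 = -9 + V*x/2)
A(E) = 1 - 2*E (A(E) = (-2/1)*E + (1/4)*4 = (-2*1)*E + 1 = -2*E + 1 = 1 - 2*E)
A(-32)*(Y(W(3, -1)) + 16) = (1 - 2*(-32))*(-8 + 16) = (1 + 64)*8 = 65*8 = 520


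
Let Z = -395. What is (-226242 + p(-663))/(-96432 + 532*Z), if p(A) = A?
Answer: 32415/43796 ≈ 0.74014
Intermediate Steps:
(-226242 + p(-663))/(-96432 + 532*Z) = (-226242 - 663)/(-96432 + 532*(-395)) = -226905/(-96432 - 210140) = -226905/(-306572) = -226905*(-1/306572) = 32415/43796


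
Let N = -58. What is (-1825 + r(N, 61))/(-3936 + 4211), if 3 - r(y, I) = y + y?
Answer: -1706/275 ≈ -6.2036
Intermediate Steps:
r(y, I) = 3 - 2*y (r(y, I) = 3 - (y + y) = 3 - 2*y)
(-1825 + r(N, 61))/(-3936 + 4211) = (-1825 + (3 - 2*(-58)))/(-3936 + 4211) = (-1825 + (3 + 116))/275 = (-1825 + 119)*(1/275) = -1706*1/275 = -1706/275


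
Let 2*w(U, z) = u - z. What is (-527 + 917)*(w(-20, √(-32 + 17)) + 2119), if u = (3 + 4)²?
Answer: 835965 - 195*I*√15 ≈ 8.3597e+5 - 755.23*I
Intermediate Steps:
u = 49 (u = 7² = 49)
w(U, z) = 49/2 - z/2 (w(U, z) = (49 - z)/2 = 49/2 - z/2)
(-527 + 917)*(w(-20, √(-32 + 17)) + 2119) = (-527 + 917)*((49/2 - √(-32 + 17)/2) + 2119) = 390*((49/2 - I*√15/2) + 2119) = 390*(4287/2 - I*√15/2) = 835965 - 195*I*√15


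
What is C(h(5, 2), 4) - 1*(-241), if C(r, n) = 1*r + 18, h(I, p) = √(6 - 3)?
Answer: 259 + √3 ≈ 260.73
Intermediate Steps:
h(I, p) = √3
C(r, n) = 18 + r (C(r, n) = r + 18 = 18 + r)
C(h(5, 2), 4) - 1*(-241) = (18 + √3) - 1*(-241) = (18 + √3) + 241 = 259 + √3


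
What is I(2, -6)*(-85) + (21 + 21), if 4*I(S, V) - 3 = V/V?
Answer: -43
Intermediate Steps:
I(S, V) = 1 (I(S, V) = 3/4 + (V/V)/4 = 3/4 + (1/4)*1 = 3/4 + 1/4 = 1)
I(2, -6)*(-85) + (21 + 21) = 1*(-85) + (21 + 21) = -85 + 42 = -43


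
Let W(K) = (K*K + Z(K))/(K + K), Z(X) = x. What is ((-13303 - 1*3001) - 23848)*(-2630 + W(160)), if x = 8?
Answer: 511932981/5 ≈ 1.0239e+8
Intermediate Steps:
Z(X) = 8
W(K) = (8 + K²)/(2*K) (W(K) = (K*K + 8)/(K + K) = (K² + 8)/((2*K)) = (8 + K²)*(1/(2*K)) = (8 + K²)/(2*K))
((-13303 - 1*3001) - 23848)*(-2630 + W(160)) = ((-13303 - 1*3001) - 23848)*(-2630 + ((½)*160 + 4/160)) = ((-13303 - 3001) - 23848)*(-2630 + (80 + 4*(1/160))) = (-16304 - 23848)*(-2630 + (80 + 1/40)) = -40152*(-2630 + 3201/40) = -40152*(-101999/40) = 511932981/5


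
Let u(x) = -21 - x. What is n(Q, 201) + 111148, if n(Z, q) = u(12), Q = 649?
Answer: 111115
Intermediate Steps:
n(Z, q) = -33 (n(Z, q) = -21 - 1*12 = -21 - 12 = -33)
n(Q, 201) + 111148 = -33 + 111148 = 111115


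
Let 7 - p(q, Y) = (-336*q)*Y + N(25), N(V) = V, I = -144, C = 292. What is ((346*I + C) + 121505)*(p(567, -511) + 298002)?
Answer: -6985242207504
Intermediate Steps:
p(q, Y) = -18 + 336*Y*q (p(q, Y) = 7 - ((-336*q)*Y + 25) = 7 - (-336*Y*q + 25) = 7 - (25 - 336*Y*q) = 7 + (-25 + 336*Y*q) = -18 + 336*Y*q)
((346*I + C) + 121505)*(p(567, -511) + 298002) = ((346*(-144) + 292) + 121505)*((-18 + 336*(-511)*567) + 298002) = ((-49824 + 292) + 121505)*((-18 - 97351632) + 298002) = (-49532 + 121505)*(-97351650 + 298002) = 71973*(-97053648) = -6985242207504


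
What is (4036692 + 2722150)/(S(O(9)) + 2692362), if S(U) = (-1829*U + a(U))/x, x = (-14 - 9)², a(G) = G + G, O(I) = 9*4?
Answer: 1787713709/712096863 ≈ 2.5105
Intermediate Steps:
O(I) = 36
a(G) = 2*G
x = 529 (x = (-23)² = 529)
S(U) = -1827*U/529 (S(U) = (-1829*U + 2*U)/529 = -1827*U*(1/529) = -1827*U/529)
(4036692 + 2722150)/(S(O(9)) + 2692362) = (4036692 + 2722150)/(-1827/529*36 + 2692362) = 6758842/(-65772/529 + 2692362) = 6758842/(1424193726/529) = 6758842*(529/1424193726) = 1787713709/712096863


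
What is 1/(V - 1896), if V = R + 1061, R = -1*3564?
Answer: -1/4399 ≈ -0.00022732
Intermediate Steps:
R = -3564
V = -2503 (V = -3564 + 1061 = -2503)
1/(V - 1896) = 1/(-2503 - 1896) = 1/(-4399) = -1/4399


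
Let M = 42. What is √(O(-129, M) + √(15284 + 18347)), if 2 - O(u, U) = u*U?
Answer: √(5420 + 13*√199) ≈ 74.856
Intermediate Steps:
O(u, U) = 2 - U*u (O(u, U) = 2 - u*U = 2 - U*u)
√(O(-129, M) + √(15284 + 18347)) = √((2 - 1*42*(-129)) + √(15284 + 18347)) = √((2 + 5418) + √33631) = √(5420 + 13*√199)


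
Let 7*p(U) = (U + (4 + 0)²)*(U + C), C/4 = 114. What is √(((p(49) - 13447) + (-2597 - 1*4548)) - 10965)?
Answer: I*√1316518/7 ≈ 163.91*I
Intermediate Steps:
C = 456 (C = 4*114 = 456)
p(U) = (16 + U)*(456 + U)/7 (p(U) = ((U + (4 + 0)²)*(U + 456))/7 = ((U + 4²)*(456 + U))/7 = ((U + 16)*(456 + U))/7 = ((16 + U)*(456 + U))/7 = (16 + U)*(456 + U)/7)
√(((p(49) - 13447) + (-2597 - 1*4548)) - 10965) = √((((7296/7 + (⅐)*49² + (472/7)*49) - 13447) + (-2597 - 1*4548)) - 10965) = √((((7296/7 + (⅐)*2401 + 3304) - 13447) + (-2597 - 4548)) - 10965) = √((((7296/7 + 343 + 3304) - 13447) - 7145) - 10965) = √(((32825/7 - 13447) - 7145) - 10965) = √((-61304/7 - 7145) - 10965) = √(-111319/7 - 10965) = √(-188074/7) = I*√1316518/7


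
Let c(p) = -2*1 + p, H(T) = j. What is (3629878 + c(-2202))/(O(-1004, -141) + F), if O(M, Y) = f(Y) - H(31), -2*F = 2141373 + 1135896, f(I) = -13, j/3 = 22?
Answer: -7255348/3277427 ≈ -2.2137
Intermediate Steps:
j = 66 (j = 3*22 = 66)
H(T) = 66
c(p) = -2 + p
F = -3277269/2 (F = -(2141373 + 1135896)/2 = -½*3277269 = -3277269/2 ≈ -1.6386e+6)
O(M, Y) = -79 (O(M, Y) = -13 - 1*66 = -13 - 66 = -79)
(3629878 + c(-2202))/(O(-1004, -141) + F) = (3629878 + (-2 - 2202))/(-79 - 3277269/2) = (3629878 - 2204)/(-3277427/2) = 3627674*(-2/3277427) = -7255348/3277427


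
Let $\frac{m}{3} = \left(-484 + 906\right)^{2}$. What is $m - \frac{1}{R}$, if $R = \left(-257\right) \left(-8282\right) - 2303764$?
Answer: $\frac{93649033081}{175290} \approx 5.3425 \cdot 10^{5}$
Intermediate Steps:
$R = -175290$ ($R = 2128474 - 2303764 = -175290$)
$m = 534252$ ($m = 3 \left(-484 + 906\right)^{2} = 3 \cdot 422^{2} = 3 \cdot 178084 = 534252$)
$m - \frac{1}{R} = 534252 - \frac{1}{-175290} = 534252 - - \frac{1}{175290} = 534252 + \frac{1}{175290} = \frac{93649033081}{175290}$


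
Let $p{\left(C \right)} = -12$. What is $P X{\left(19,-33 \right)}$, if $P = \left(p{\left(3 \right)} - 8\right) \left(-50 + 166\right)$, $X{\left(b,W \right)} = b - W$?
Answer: $-120640$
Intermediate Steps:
$P = -2320$ ($P = \left(-12 - 8\right) \left(-50 + 166\right) = \left(-20\right) 116 = -2320$)
$P X{\left(19,-33 \right)} = - 2320 \left(19 - -33\right) = - 2320 \left(19 + 33\right) = \left(-2320\right) 52 = -120640$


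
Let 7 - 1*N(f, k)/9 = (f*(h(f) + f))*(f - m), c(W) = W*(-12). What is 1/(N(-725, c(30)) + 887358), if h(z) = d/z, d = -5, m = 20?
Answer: 1/3525169521 ≈ 2.8367e-10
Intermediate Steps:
h(z) = -5/z
c(W) = -12*W
N(f, k) = 63 - 9*f*(-20 + f)*(f - 5/f) (N(f, k) = 63 - 9*f*(-5/f + f)*(f - 1*20) = 63 - 9*f*(f - 5/f)*(f - 20) = 63 - 9*f*(f - 5/f)*(-20 + f) = 63 - 9*f*(-20 + f)*(f - 5/f))
1/(N(-725, c(30)) + 887358) = 1/((-837 - 9*(-725)³ + 45*(-725) + 180*(-725)²) + 887358) = 1/((-837 - 9*(-381078125) - 32625 + 180*525625) + 887358) = 1/((-837 + 3429703125 - 32625 + 94612500) + 887358) = 1/(3524282163 + 887358) = 1/3525169521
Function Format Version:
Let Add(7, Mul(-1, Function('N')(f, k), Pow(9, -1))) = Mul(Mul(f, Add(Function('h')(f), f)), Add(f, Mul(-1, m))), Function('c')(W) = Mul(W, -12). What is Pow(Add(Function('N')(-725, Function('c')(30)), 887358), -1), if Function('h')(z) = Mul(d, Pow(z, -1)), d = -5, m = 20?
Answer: Rational(1, 3525169521) ≈ 2.8367e-10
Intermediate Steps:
Function('h')(z) = Mul(-5, Pow(z, -1))
Function('c')(W) = Mul(-12, W)
Function('N')(f, k) = Add(63, Mul(-9, f, Add(-20, f), Add(f, Mul(-5, Pow(f, -1))))) (Function('N')(f, k) = Add(63, Mul(-9, Mul(Mul(f, Add(Mul(-5, Pow(f, -1)), f)), Add(f, Mul(-1, 20))))) = Add(63, Mul(-9, Mul(Mul(f, Add(f, Mul(-5, Pow(f, -1)))), Add(f, -20)))) = Add(63, Mul(-9, Mul(Mul(f, Add(f, Mul(-5, Pow(f, -1)))), Add(-20, f)))) = Add(63, Mul(-9, Mul(f, Add(-20, f), Add(f, Mul(-5, Pow(f, -1)))))) = Add(63, Mul(-9, f, Add(-20, f), Add(f, Mul(-5, Pow(f, -1))))))
Pow(Add(Function('N')(-725, Function('c')(30)), 887358), -1) = Pow(Add(Add(-837, Mul(-9, Pow(-725, 3)), Mul(45, -725), Mul(180, Pow(-725, 2))), 887358), -1) = Pow(Add(Add(-837, Mul(-9, -381078125), -32625, Mul(180, 525625)), 887358), -1) = Pow(Add(Add(-837, 3429703125, -32625, 94612500), 887358), -1) = Pow(Add(3524282163, 887358), -1) = Pow(3525169521, -1) = Rational(1, 3525169521)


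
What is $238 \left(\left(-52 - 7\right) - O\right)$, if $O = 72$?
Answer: $-31178$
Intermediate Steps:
$238 \left(\left(-52 - 7\right) - O\right) = 238 \left(\left(-52 - 7\right) - 72\right) = 238 \left(-59 - 72\right) = 238 \left(-131\right) = -31178$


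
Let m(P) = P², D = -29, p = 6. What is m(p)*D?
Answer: -1044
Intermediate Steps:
m(p)*D = 6²*(-29) = 36*(-29) = -1044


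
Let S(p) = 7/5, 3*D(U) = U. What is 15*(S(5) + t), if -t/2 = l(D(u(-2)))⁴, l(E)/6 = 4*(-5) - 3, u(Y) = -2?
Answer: -10880218059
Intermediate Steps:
D(U) = U/3
l(E) = -138 (l(E) = 6*(4*(-5) - 3) = 6*(-20 - 3) = 6*(-23) = -138)
S(p) = 7/5 (S(p) = 7*(⅕) = 7/5)
t = -725347872 (t = -2*(-138)⁴ = -2*362673936 = -725347872)
15*(S(5) + t) = 15*(7/5 - 725347872) = 15*(-3626739353/5) = -10880218059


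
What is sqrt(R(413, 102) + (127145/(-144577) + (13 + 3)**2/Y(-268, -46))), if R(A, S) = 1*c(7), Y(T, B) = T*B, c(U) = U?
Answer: sqrt(304836317768528526)/222793157 ≈ 2.4782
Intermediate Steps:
Y(T, B) = B*T
R(A, S) = 7 (R(A, S) = 1*7 = 7)
sqrt(R(413, 102) + (127145/(-144577) + (13 + 3)**2/Y(-268, -46))) = sqrt(7 + (127145/(-144577) + (13 + 3)**2/((-46*(-268))))) = sqrt(7 + (127145*(-1/144577) + 16**2/12328)) = sqrt(7 + (-127145/144577 + 256*(1/12328))) = sqrt(7 + (-127145/144577 + 32/1541)) = sqrt(7 - 191303981/222793157) = sqrt(1368248118/222793157) = sqrt(304836317768528526)/222793157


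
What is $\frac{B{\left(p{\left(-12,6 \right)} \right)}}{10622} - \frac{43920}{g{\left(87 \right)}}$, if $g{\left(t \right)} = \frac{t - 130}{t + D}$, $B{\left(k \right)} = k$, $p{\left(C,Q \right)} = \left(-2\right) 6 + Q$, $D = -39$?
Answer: $\frac{11196437631}{228373} \approx 49027.0$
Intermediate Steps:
$p{\left(C,Q \right)} = -12 + Q$
$g{\left(t \right)} = \frac{-130 + t}{-39 + t}$ ($g{\left(t \right)} = \frac{t - 130}{t - 39} = \frac{-130 + t}{-39 + t}$)
$\frac{B{\left(p{\left(-12,6 \right)} \right)}}{10622} - \frac{43920}{g{\left(87 \right)}} = \frac{-12 + 6}{10622} - \frac{43920}{\frac{1}{-39 + 87} \left(-130 + 87\right)} = \left(-6\right) \frac{1}{10622} - \frac{43920}{\frac{1}{48} \left(-43\right)} = - \frac{3}{5311} - \frac{43920}{\frac{1}{48} \left(-43\right)} = - \frac{3}{5311} - \frac{43920}{- \frac{43}{48}} = - \frac{3}{5311} - - \frac{2108160}{43} = - \frac{3}{5311} + \frac{2108160}{43} = \frac{11196437631}{228373}$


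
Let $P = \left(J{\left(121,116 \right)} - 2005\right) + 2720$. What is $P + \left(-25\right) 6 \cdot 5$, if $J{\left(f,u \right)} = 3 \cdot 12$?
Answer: $1$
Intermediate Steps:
$J{\left(f,u \right)} = 36$
$P = 751$ ($P = \left(36 - 2005\right) + 2720 = -1969 + 2720 = 751$)
$P + \left(-25\right) 6 \cdot 5 = 751 + \left(-25\right) 6 \cdot 5 = 751 - 750 = 1$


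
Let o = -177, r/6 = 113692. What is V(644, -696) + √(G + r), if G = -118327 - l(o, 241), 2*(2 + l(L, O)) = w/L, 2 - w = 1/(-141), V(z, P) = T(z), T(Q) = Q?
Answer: 644 + √156080307998906/16638 ≈ 1394.9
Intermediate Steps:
V(z, P) = z
w = 283/141 (w = 2 - 1/(-141) = 2 - 1*(-1/141) = 2 + 1/141 = 283/141 ≈ 2.0071)
r = 682152 (r = 6*113692 = 682152)
l(L, O) = -2 + 283/(282*L) (l(L, O) = -2 + (283/(141*L))/2 = -2 + 283/(282*L))
G = -5906073767/49914 (G = -118327 - (-2 + (283/282)/(-177)) = -118327 - (-2 + (283/282)*(-1/177)) = -118327 - (-2 - 283/49914) = -118327 - 1*(-100111/49914) = -118327 + 100111/49914 = -5906073767/49914 ≈ -1.1833e+5)
V(644, -696) + √(G + r) = 644 + √(-5906073767/49914 + 682152) = 644 + √(28142861161/49914) = 644 + √156080307998906/16638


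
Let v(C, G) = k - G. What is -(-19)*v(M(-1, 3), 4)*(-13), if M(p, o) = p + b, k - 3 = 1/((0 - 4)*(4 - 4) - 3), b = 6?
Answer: 988/3 ≈ 329.33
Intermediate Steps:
k = 8/3 (k = 3 + 1/((0 - 4)*(4 - 4) - 3) = 3 + 1/(-4*0 - 3) = 3 + 1/(0 - 3) = 3 + 1/(-3) = 3 - 1/3 = 8/3 ≈ 2.6667)
M(p, o) = 6 + p (M(p, o) = p + 6 = 6 + p)
v(C, G) = 8/3 - G
-(-19)*v(M(-1, 3), 4)*(-13) = -(-19)*(8/3 - 1*4)*(-13) = -(-19)*(8/3 - 4)*(-13) = -(-19)*(-4)/3*(-13) = -19*4/3*(-13) = -76/3*(-13) = 988/3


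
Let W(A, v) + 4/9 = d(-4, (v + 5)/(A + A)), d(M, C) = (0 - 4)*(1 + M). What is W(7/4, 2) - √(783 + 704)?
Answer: 104/9 - √1487 ≈ -27.006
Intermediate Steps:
d(M, C) = -4 - 4*M (d(M, C) = -4*(1 + M) = -4 - 4*M)
W(A, v) = 104/9 (W(A, v) = -4/9 + (-4 - 4*(-4)) = -4/9 + (-4 + 16) = -4/9 + 12 = 104/9)
W(7/4, 2) - √(783 + 704) = 104/9 - √(783 + 704) = 104/9 - √1487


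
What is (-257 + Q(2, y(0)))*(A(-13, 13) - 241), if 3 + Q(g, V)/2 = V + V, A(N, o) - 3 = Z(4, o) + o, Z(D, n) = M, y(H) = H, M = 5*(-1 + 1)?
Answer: 59175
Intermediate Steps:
M = 0 (M = 5*0 = 0)
Z(D, n) = 0
A(N, o) = 3 + o (A(N, o) = 3 + (0 + o) = 3 + o)
Q(g, V) = -6 + 4*V (Q(g, V) = -6 + 2*(V + V) = -6 + 2*(2*V) = -6 + 4*V)
(-257 + Q(2, y(0)))*(A(-13, 13) - 241) = (-257 + (-6 + 4*0))*((3 + 13) - 241) = (-257 + (-6 + 0))*(16 - 241) = (-257 - 6)*(-225) = -263*(-225) = 59175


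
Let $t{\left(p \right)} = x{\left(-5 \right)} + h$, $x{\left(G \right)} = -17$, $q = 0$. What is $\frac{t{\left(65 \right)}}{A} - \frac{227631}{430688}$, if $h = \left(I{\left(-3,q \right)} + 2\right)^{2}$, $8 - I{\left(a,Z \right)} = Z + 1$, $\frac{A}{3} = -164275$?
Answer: $- \frac{112209811607}{212253813600} \approx -0.52866$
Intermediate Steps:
$A = -492825$ ($A = 3 \left(-164275\right) = -492825$)
$I{\left(a,Z \right)} = 7 - Z$ ($I{\left(a,Z \right)} = 8 - \left(Z + 1\right) = 8 - \left(1 + Z\right) = 7 - Z$)
$h = 81$ ($h = \left(\left(7 - 0\right) + 2\right)^{2} = \left(\left(7 + 0\right) + 2\right)^{2} = \left(7 + 2\right)^{2} = 9^{2} = 81$)
$t{\left(p \right)} = 64$ ($t{\left(p \right)} = -17 + 81 = 64$)
$\frac{t{\left(65 \right)}}{A} - \frac{227631}{430688} = \frac{64}{-492825} - \frac{227631}{430688} = 64 \left(- \frac{1}{492825}\right) - \frac{227631}{430688} = - \frac{64}{492825} - \frac{227631}{430688} = - \frac{112209811607}{212253813600}$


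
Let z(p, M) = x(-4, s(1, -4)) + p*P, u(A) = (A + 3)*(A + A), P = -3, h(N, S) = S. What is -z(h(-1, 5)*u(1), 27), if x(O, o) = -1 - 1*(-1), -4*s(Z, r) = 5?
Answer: 120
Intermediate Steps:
s(Z, r) = -5/4 (s(Z, r) = -¼*5 = -5/4)
u(A) = 2*A*(3 + A) (u(A) = (3 + A)*(2*A) = 2*A*(3 + A))
x(O, o) = 0 (x(O, o) = -1 + 1 = 0)
z(p, M) = -3*p (z(p, M) = 0 + p*(-3) = 0 - 3*p = -3*p)
-z(h(-1, 5)*u(1), 27) = -(-3)*5*(2*1*(3 + 1)) = -(-3)*5*(2*1*4) = -(-3)*5*8 = -(-3)*40 = -1*(-120) = 120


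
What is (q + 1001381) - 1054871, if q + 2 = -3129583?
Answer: -3183075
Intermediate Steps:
q = -3129585 (q = -2 - 3129583 = -3129585)
(q + 1001381) - 1054871 = (-3129585 + 1001381) - 1054871 = -2128204 - 1054871 = -3183075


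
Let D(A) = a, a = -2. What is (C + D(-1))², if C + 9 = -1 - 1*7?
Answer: 361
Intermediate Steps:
C = -17 (C = -9 + (-1 - 1*7) = -9 + (-1 - 7) = -9 - 8 = -17)
D(A) = -2
(C + D(-1))² = (-17 - 2)² = (-19)² = 361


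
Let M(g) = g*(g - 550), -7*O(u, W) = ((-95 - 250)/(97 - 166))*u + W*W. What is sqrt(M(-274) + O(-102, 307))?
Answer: 13*sqrt(61579)/7 ≈ 460.85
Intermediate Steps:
O(u, W) = -5*u/7 - W**2/7 (O(u, W) = -(((-95 - 250)/(97 - 166))*u + W*W)/7 = -((-345/(-69))*u + W**2)/7 = -((-345*(-1/69))*u + W**2)/7 = -(5*u + W**2)/7 = -(W**2 + 5*u)/7 = -5*u/7 - W**2/7)
M(g) = g*(-550 + g)
sqrt(M(-274) + O(-102, 307)) = sqrt(-274*(-550 - 274) + (-5/7*(-102) - 1/7*307**2)) = sqrt(-274*(-824) + (510/7 - 1/7*94249)) = sqrt(225776 + (510/7 - 94249/7)) = sqrt(225776 - 93739/7) = sqrt(1486693/7) = 13*sqrt(61579)/7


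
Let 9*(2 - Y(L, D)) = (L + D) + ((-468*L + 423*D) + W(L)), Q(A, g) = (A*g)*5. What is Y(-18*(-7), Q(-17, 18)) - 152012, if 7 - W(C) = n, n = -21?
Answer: -660556/9 ≈ -73395.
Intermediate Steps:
W(C) = 28 (W(C) = 7 - 1*(-21) = 7 + 21 = 28)
Q(A, g) = 5*A*g
Y(L, D) = -10/9 - 424*D/9 + 467*L/9 (Y(L, D) = 2 - ((L + D) + ((-468*L + 423*D) + 28))/9 = 2 - ((D + L) + (28 - 468*L + 423*D))/9 = 2 - (28 - 467*L + 424*D)/9 = 2 + (-28/9 - 424*D/9 + 467*L/9) = -10/9 - 424*D/9 + 467*L/9)
Y(-18*(-7), Q(-17, 18)) - 152012 = (-10/9 - 2120*(-17)*18/9 + 467*(-18*(-7))/9) - 152012 = (-10/9 - 424/9*(-1530) + (467/9)*126) - 152012 = (-10/9 + 72080 + 6538) - 152012 = 707552/9 - 152012 = -660556/9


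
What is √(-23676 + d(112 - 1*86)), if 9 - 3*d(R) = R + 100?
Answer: 3*I*√2635 ≈ 154.0*I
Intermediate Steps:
d(R) = -91/3 - R/3 (d(R) = 3 - (R + 100)/3 = 3 - (100 + R)/3 = 3 + (-100/3 - R/3) = -91/3 - R/3)
√(-23676 + d(112 - 1*86)) = √(-23676 + (-91/3 - (112 - 1*86)/3)) = √(-23676 + (-91/3 - (112 - 86)/3)) = √(-23676 + (-91/3 - ⅓*26)) = √(-23676 + (-91/3 - 26/3)) = √(-23676 - 39) = √(-23715) = 3*I*√2635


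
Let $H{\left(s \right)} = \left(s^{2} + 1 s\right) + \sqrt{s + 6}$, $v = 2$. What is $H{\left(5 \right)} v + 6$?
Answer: $66 + 2 \sqrt{11} \approx 72.633$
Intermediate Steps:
$H{\left(s \right)} = s + s^{2} + \sqrt{6 + s}$ ($H{\left(s \right)} = \left(s^{2} + s\right) + \sqrt{6 + s} = \left(s + s^{2}\right) + \sqrt{6 + s} = s + s^{2} + \sqrt{6 + s}$)
$H{\left(5 \right)} v + 6 = \left(5 + 5^{2} + \sqrt{6 + 5}\right) 2 + 6 = \left(5 + 25 + \sqrt{11}\right) 2 + 6 = \left(30 + \sqrt{11}\right) 2 + 6 = \left(60 + 2 \sqrt{11}\right) + 6 = 66 + 2 \sqrt{11}$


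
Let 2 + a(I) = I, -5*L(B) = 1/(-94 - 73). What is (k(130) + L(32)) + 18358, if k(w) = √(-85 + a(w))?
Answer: 15328931/835 + √43 ≈ 18365.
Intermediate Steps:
L(B) = 1/835 (L(B) = -1/(5*(-94 - 73)) = -⅕/(-167) = -⅕*(-1/167) = 1/835)
a(I) = -2 + I
k(w) = √(-87 + w) (k(w) = √(-85 + (-2 + w)) = √(-87 + w))
(k(130) + L(32)) + 18358 = (√(-87 + 130) + 1/835) + 18358 = (√43 + 1/835) + 18358 = (1/835 + √43) + 18358 = 15328931/835 + √43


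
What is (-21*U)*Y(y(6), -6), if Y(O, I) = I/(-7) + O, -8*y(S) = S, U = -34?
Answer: 153/2 ≈ 76.500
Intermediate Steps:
y(S) = -S/8
Y(O, I) = O - I/7 (Y(O, I) = -I/7 + O = O - I/7)
(-21*U)*Y(y(6), -6) = (-21*(-34))*(-1/8*6 - 1/7*(-6)) = 714*(-3/4 + 6/7) = 714*(3/28) = 153/2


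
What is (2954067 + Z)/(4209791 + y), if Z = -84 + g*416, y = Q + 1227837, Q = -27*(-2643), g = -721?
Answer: 2654047/5508989 ≈ 0.48177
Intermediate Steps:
Q = 71361
y = 1299198 (y = 71361 + 1227837 = 1299198)
Z = -300020 (Z = -84 - 721*416 = -84 - 299936 = -300020)
(2954067 + Z)/(4209791 + y) = (2954067 - 300020)/(4209791 + 1299198) = 2654047/5508989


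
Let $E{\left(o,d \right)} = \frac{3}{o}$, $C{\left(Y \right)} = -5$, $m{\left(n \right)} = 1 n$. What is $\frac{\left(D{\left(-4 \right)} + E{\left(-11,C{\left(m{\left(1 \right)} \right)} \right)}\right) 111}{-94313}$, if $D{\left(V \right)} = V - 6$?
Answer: $\frac{339}{28039} \approx 0.01209$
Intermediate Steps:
$m{\left(n \right)} = n$
$D{\left(V \right)} = -6 + V$ ($D{\left(V \right)} = V - 6 = -6 + V$)
$\frac{\left(D{\left(-4 \right)} + E{\left(-11,C{\left(m{\left(1 \right)} \right)} \right)}\right) 111}{-94313} = \frac{\left(\left(-6 - 4\right) + \frac{3}{-11}\right) 111}{-94313} = \left(-10 + 3 \left(- \frac{1}{11}\right)\right) 111 \left(- \frac{1}{94313}\right) = \left(-10 - \frac{3}{11}\right) 111 \left(- \frac{1}{94313}\right) = \left(- \frac{113}{11}\right) 111 \left(- \frac{1}{94313}\right) = \left(- \frac{12543}{11}\right) \left(- \frac{1}{94313}\right) = \frac{339}{28039}$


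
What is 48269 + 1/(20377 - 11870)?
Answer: 410624384/8507 ≈ 48269.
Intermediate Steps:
48269 + 1/(20377 - 11870) = 48269 + 1/8507 = 410624384/8507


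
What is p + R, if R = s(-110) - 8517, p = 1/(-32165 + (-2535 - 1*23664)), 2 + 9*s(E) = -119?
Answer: -4480837745/525276 ≈ -8530.4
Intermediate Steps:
s(E) = -121/9 (s(E) = -2/9 + (⅑)*(-119) = -2/9 - 119/9 = -121/9)
p = -1/58364 (p = 1/(-32165 + (-2535 - 23664)) = 1/(-32165 - 26199) = 1/(-58364) = -1/58364 ≈ -1.7134e-5)
R = -76774/9 (R = -121/9 - 8517 = -76774/9 ≈ -8530.4)
p + R = -1/58364 - 76774/9 = -4480837745/525276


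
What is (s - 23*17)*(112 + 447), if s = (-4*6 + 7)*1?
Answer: -228072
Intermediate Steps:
s = -17 (s = (-24 + 7)*1 = -17*1 = -17)
(s - 23*17)*(112 + 447) = (-17 - 23*17)*(112 + 447) = (-17 - 391)*559 = -408*559 = -228072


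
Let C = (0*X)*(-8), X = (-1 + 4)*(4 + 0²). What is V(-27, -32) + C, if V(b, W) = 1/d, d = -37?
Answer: -1/37 ≈ -0.027027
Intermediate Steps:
X = 12 (X = 3*(4 + 0) = 3*4 = 12)
C = 0 (C = (0*12)*(-8) = 0*(-8) = 0)
V(b, W) = -1/37 (V(b, W) = 1/(-37) = -1/37)
V(-27, -32) + C = -1/37 + 0 = -1/37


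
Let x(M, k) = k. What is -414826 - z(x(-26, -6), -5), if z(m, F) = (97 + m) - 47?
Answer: -414870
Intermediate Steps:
z(m, F) = 50 + m
-414826 - z(x(-26, -6), -5) = -414826 - (50 - 6) = -414826 - 1*44 = -414826 - 44 = -414870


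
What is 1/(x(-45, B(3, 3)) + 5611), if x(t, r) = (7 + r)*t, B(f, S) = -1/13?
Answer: 13/68893 ≈ 0.00018870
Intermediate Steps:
B(f, S) = -1/13 (B(f, S) = -1*1/13 = -1/13)
x(t, r) = t*(7 + r)
1/(x(-45, B(3, 3)) + 5611) = 1/(-45*(7 - 1/13) + 5611) = 1/(-45*90/13 + 5611) = 1/(-4050/13 + 5611) = 1/(68893/13) = 13/68893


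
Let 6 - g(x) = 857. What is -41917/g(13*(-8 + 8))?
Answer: 41917/851 ≈ 49.256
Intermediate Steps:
g(x) = -851 (g(x) = 6 - 1*857 = 6 - 857 = -851)
-41917/g(13*(-8 + 8)) = -41917/(-851) = -41917*(-1/851) = 41917/851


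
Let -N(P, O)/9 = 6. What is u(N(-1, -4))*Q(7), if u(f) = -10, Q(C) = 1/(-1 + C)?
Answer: -5/3 ≈ -1.6667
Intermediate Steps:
N(P, O) = -54 (N(P, O) = -9*6 = -54)
u(N(-1, -4))*Q(7) = -10/(-1 + 7) = -10/6 = -10*⅙ = -5/3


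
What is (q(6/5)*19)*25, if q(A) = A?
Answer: 570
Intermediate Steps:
(q(6/5)*19)*25 = ((6/5)*19)*25 = (114/5)*25 = 570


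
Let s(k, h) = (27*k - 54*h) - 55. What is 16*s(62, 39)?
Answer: -7792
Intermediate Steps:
s(k, h) = -55 - 54*h + 27*k (s(k, h) = (-54*h + 27*k) - 55 = -55 - 54*h + 27*k)
16*s(62, 39) = 16*(-55 - 54*39 + 27*62) = 16*(-55 - 2106 + 1674) = 16*(-487) = -7792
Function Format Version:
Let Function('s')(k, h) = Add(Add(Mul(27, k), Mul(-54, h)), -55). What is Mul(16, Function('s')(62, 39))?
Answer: -7792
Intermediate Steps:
Function('s')(k, h) = Add(-55, Mul(-54, h), Mul(27, k)) (Function('s')(k, h) = Add(Add(Mul(-54, h), Mul(27, k)), -55) = Add(-55, Mul(-54, h), Mul(27, k)))
Mul(16, Function('s')(62, 39)) = Mul(16, Add(-55, Mul(-54, 39), Mul(27, 62))) = Mul(16, Add(-55, -2106, 1674)) = Mul(16, -487) = -7792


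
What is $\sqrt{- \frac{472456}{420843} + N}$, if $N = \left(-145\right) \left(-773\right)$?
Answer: $\frac{\sqrt{19851044453492757}}{420843} \approx 334.79$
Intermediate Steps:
$N = 112085$
$\sqrt{- \frac{472456}{420843} + N} = \sqrt{- \frac{472456}{420843} + 112085} = \sqrt{\frac{47169715199}{420843}} = \frac{\sqrt{19851044453492757}}{420843}$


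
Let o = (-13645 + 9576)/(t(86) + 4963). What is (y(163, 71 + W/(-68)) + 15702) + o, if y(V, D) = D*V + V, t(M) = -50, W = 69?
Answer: 535944917/19652 ≈ 27272.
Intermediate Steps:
o = -4069/4913 (o = (-13645 + 9576)/(-50 + 4963) = -4069/4913 ≈ -0.82821)
y(V, D) = V + D*V
(y(163, 71 + W/(-68)) + 15702) + o = (163*(1 + (71 + 69/(-68))) + 15702) - 4069/4913 = (163*(1 + (71 + 69*(-1/68))) + 15702) - 4069/4913 = (163*(1 + (71 - 69/68)) + 15702) - 4069/4913 = (163*(1 + 4759/68) + 15702) - 4069/4913 = (163*(4827/68) + 15702) - 4069/4913 = (786801/68 + 15702) - 4069/4913 = 1854537/68 - 4069/4913 = 535944917/19652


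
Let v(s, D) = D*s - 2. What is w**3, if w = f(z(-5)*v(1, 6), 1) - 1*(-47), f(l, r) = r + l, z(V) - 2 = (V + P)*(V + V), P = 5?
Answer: 175616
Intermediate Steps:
v(s, D) = -2 + D*s
z(V) = 2 + 2*V*(5 + V) (z(V) = 2 + (V + 5)*(V + V) = 2 + (5 + V)*(2*V) = 2 + 2*V*(5 + V))
f(l, r) = l + r
w = 56 (w = ((2 + 2*(-5)**2 + 10*(-5))*(-2 + 6*1) + 1) - 1*(-47) = ((2 + 2*25 - 50)*(-2 + 6) + 1) + 47 = ((2 + 50 - 50)*4 + 1) + 47 = (2*4 + 1) + 47 = (8 + 1) + 47 = 9 + 47 = 56)
w**3 = 56**3 = 175616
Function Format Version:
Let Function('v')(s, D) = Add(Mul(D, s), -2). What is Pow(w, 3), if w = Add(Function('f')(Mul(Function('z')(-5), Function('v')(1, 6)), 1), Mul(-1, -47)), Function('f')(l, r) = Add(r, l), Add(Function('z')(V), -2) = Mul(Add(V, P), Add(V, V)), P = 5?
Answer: 175616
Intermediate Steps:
Function('v')(s, D) = Add(-2, Mul(D, s))
Function('z')(V) = Add(2, Mul(2, V, Add(5, V))) (Function('z')(V) = Add(2, Mul(Add(V, 5), Add(V, V))) = Add(2, Mul(Add(5, V), Mul(2, V))) = Add(2, Mul(2, V, Add(5, V))))
Function('f')(l, r) = Add(l, r)
w = 56 (w = Add(Add(Mul(Add(2, Mul(2, Pow(-5, 2)), Mul(10, -5)), Add(-2, Mul(6, 1))), 1), Mul(-1, -47)) = Add(Add(Mul(Add(2, Mul(2, 25), -50), Add(-2, 6)), 1), 47) = Add(Add(Mul(Add(2, 50, -50), 4), 1), 47) = Add(Add(Mul(2, 4), 1), 47) = Add(Add(8, 1), 47) = Add(9, 47) = 56)
Pow(w, 3) = Pow(56, 3) = 175616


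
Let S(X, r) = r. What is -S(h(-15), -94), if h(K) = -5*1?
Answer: 94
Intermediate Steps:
h(K) = -5
-S(h(-15), -94) = -1*(-94) = 94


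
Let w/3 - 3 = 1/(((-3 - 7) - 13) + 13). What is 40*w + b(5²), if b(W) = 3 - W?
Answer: 326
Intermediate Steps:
w = 87/10 (w = 9 + 3/(((-3 - 7) - 13) + 13) = 9 + 3/((-10 - 13) + 13) = 9 + 3/(-23 + 13) = 9 + 3/(-10) = 9 + 3*(-⅒) = 9 - 3/10 = 87/10 ≈ 8.7000)
40*w + b(5²) = 40*(87/10) + (3 - 1*5²) = 348 + (3 - 1*25) = 348 + (3 - 25) = 348 - 22 = 326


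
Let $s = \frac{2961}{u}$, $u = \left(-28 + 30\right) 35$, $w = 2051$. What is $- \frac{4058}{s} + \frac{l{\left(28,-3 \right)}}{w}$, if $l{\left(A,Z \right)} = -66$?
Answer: $- \frac{83257498}{867573} \approx -95.966$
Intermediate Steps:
$u = 70$ ($u = 2 \cdot 35 = 70$)
$s = \frac{423}{10}$ ($s = \frac{2961}{70} = 2961 \cdot \frac{1}{70} = \frac{423}{10} \approx 42.3$)
$- \frac{4058}{s} + \frac{l{\left(28,-3 \right)}}{w} = - \frac{4058}{\frac{423}{10}} - \frac{66}{2051} = \left(-4058\right) \frac{10}{423} - \frac{66}{2051} = - \frac{40580}{423} - \frac{66}{2051} = - \frac{83257498}{867573}$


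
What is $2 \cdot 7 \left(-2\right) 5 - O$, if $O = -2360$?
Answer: $2220$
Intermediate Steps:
$2 \cdot 7 \left(-2\right) 5 - O = 2 \cdot 7 \left(-2\right) 5 - -2360 = 2 \left(\left(-14\right) 5\right) + 2360 = 2 \left(-70\right) + 2360 = -140 + 2360 = 2220$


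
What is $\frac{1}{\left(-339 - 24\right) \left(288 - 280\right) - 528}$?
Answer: $- \frac{1}{3432} \approx -0.00029138$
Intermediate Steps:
$\frac{1}{\left(-339 - 24\right) \left(288 - 280\right) - 528} = \frac{1}{- 363 \left(288 - 280\right) - 528} = \frac{1}{\left(-363\right) 8 - 528} = \frac{1}{-2904 - 528} = \frac{1}{-3432} = - \frac{1}{3432}$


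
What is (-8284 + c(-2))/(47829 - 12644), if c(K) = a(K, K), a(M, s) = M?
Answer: -8286/35185 ≈ -0.23550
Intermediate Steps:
c(K) = K
(-8284 + c(-2))/(47829 - 12644) = (-8284 - 2)/(47829 - 12644) = -8286/35185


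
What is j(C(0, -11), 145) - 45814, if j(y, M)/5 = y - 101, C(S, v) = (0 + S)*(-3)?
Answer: -46319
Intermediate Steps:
C(S, v) = -3*S (C(S, v) = S*(-3) = -3*S)
j(y, M) = -505 + 5*y (j(y, M) = 5*(y - 101) = 5*(-101 + y) = -505 + 5*y)
j(C(0, -11), 145) - 45814 = (-505 + 5*(-3*0)) - 45814 = (-505 + 5*0) - 45814 = (-505 + 0) - 45814 = -505 - 45814 = -46319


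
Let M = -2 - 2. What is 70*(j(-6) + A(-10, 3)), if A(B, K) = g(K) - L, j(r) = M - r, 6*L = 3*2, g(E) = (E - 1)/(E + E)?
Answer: 280/3 ≈ 93.333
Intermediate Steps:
g(E) = (-1 + E)/(2*E) (g(E) = (-1 + E)/((2*E)) = (-1 + E)*(1/(2*E)) = (-1 + E)/(2*E))
M = -4
L = 1 (L = (3*2)/6 = (1/6)*6 = 1)
j(r) = -4 - r
A(B, K) = -1 + (-1 + K)/(2*K) (A(B, K) = (-1 + K)/(2*K) - 1*1 = (-1 + K)/(2*K) - 1 = -1 + (-1 + K)/(2*K))
70*(j(-6) + A(-10, 3)) = 70*((-4 - 1*(-6)) + (1/2)*(-1 - 1*3)/3) = 70*((-4 + 6) + (1/2)*(1/3)*(-1 - 3)) = 70*(2 + (1/2)*(1/3)*(-4)) = 70*(2 - 2/3) = 70*(4/3) = 280/3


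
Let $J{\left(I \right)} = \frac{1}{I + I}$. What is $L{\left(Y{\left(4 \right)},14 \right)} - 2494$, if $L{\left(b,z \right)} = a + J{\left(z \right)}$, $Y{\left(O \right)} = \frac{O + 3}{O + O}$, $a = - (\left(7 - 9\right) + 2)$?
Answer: $- \frac{69831}{28} \approx -2494.0$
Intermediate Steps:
$a = 0$ ($a = - (-2 + 2) = \left(-1\right) 0 = 0$)
$J{\left(I \right)} = \frac{1}{2 I}$
$Y{\left(O \right)} = \frac{3 + O}{2 O}$
$L{\left(b,z \right)} = \frac{1}{2 z}$ ($L{\left(b,z \right)} = 0 + \frac{1}{2 z} = \frac{1}{2 z}$)
$L{\left(Y{\left(4 \right)},14 \right)} - 2494 = \frac{1}{2 \cdot 14} - 2494 = \frac{1}{2} \cdot \frac{1}{14} - 2494 = \frac{1}{28} - 2494 = - \frac{69831}{28}$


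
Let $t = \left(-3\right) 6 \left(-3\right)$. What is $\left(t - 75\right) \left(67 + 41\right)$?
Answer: $-2268$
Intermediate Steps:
$t = 54$ ($t = \left(-18\right) \left(-3\right) = 54$)
$\left(t - 75\right) \left(67 + 41\right) = \left(54 - 75\right) \left(67 + 41\right) = \left(-21\right) 108 = -2268$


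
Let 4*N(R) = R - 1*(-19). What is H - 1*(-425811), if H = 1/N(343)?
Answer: 77071793/181 ≈ 4.2581e+5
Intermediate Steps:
N(R) = 19/4 + R/4 (N(R) = (R - 1*(-19))/4 = (R + 19)/4 = (19 + R)/4 = 19/4 + R/4)
H = 2/181 (H = 1/(19/4 + (¼)*343) = 1/(19/4 + 343/4) = 1/(181/2) = 2/181 ≈ 0.011050)
H - 1*(-425811) = 2/181 - 1*(-425811) = 2/181 + 425811 = 77071793/181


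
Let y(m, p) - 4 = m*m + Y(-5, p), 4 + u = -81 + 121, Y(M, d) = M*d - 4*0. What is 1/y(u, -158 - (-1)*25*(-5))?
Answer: 1/2715 ≈ 0.00036832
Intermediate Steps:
Y(M, d) = M*d (Y(M, d) = M*d + 0 = M*d)
u = 36 (u = -4 + (-81 + 121) = -4 + 40 = 36)
y(m, p) = 4 + m**2 - 5*p (y(m, p) = 4 + (m*m - 5*p) = 4 + (m**2 - 5*p) = 4 + m**2 - 5*p)
1/y(u, -158 - (-1)*25*(-5)) = 1/(4 + 36**2 - 5*(-158 - (-1)*25*(-5))) = 1/(4 + 1296 - 5*(-158 - (-1)*(-125))) = 1/(4 + 1296 - 5*(-158 - 1*125)) = 1/(4 + 1296 - 5*(-158 - 125)) = 1/(4 + 1296 - 5*(-283)) = 1/(4 + 1296 + 1415) = 1/2715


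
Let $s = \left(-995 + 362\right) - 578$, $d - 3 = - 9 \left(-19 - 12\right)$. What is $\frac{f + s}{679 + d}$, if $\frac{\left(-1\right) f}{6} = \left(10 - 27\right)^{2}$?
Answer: $- \frac{95}{31} \approx -3.0645$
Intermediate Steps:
$d = 282$ ($d = 3 - 9 \left(-19 - 12\right) = 3 - -279 = 3 + 279 = 282$)
$s = -1211$ ($s = -633 - 578 = -1211$)
$f = -1734$ ($f = - 6 \left(10 - 27\right)^{2} = - 6 \left(-17\right)^{2} = \left(-6\right) 289 = -1734$)
$\frac{f + s}{679 + d} = \frac{-1734 - 1211}{679 + 282} = - \frac{2945}{961} = \left(-2945\right) \frac{1}{961} = - \frac{95}{31}$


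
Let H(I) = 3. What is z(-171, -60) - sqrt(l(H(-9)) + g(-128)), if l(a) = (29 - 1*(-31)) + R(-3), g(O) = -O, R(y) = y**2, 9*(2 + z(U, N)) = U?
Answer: -21 - sqrt(197) ≈ -35.036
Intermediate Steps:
z(U, N) = -2 + U/9
l(a) = 69 (l(a) = (29 - 1*(-31)) + (-3)**2 = (29 + 31) + 9 = 60 + 9 = 69)
z(-171, -60) - sqrt(l(H(-9)) + g(-128)) = (-2 + (1/9)*(-171)) - sqrt(69 - 1*(-128)) = (-2 - 19) - sqrt(69 + 128) = -21 - sqrt(197)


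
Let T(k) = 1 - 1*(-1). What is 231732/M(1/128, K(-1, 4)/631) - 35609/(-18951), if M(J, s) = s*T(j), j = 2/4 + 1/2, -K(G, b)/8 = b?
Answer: -692766936829/303216 ≈ -2.2847e+6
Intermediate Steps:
K(G, b) = -8*b
j = 1 (j = 2*(¼) + 1*(½) = ½ + ½ = 1)
T(k) = 2 (T(k) = 1 + 1 = 2)
M(J, s) = 2*s (M(J, s) = s*2 = 2*s)
231732/M(1/128, K(-1, 4)/631) - 35609/(-18951) = 231732/((2*(-8*4/631))) - 35609/(-18951) = 231732/((2*(-32*1/631))) - 35609*(-1/18951) = 231732/((2*(-32/631))) + 35609/18951 = 231732/(-64/631) + 35609/18951 = 231732*(-631/64) + 35609/18951 = -36555723/16 + 35609/18951 = -692766936829/303216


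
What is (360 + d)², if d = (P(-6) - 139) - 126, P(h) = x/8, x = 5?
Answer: 585225/64 ≈ 9144.1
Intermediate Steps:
P(h) = 5/8
d = -2115/8 (d = (5/8 - 139) - 126 = -1107/8 - 126 = -2115/8 ≈ -264.38)
(360 + d)² = (360 - 2115/8)² = (765/8)² = 585225/64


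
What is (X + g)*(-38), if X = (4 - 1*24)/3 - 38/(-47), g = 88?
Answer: -440116/141 ≈ -3121.4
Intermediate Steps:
X = -826/141 (X = (4 - 24)*(⅓) - 38*(-1/47) = -20*⅓ + 38/47 = -20/3 + 38/47 = -826/141 ≈ -5.8582)
(X + g)*(-38) = (-826/141 + 88)*(-38) = (11582/141)*(-38) = -440116/141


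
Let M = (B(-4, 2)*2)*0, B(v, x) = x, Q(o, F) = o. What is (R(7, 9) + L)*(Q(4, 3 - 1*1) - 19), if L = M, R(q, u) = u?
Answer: -135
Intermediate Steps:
M = 0 (M = (2*2)*0 = 4*0 = 0)
L = 0
(R(7, 9) + L)*(Q(4, 3 - 1*1) - 19) = (9 + 0)*(4 - 19) = 9*(-15) = -135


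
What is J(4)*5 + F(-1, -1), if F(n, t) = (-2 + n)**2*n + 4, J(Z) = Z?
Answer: 15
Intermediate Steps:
F(n, t) = 4 + n*(-2 + n)**2 (F(n, t) = n*(-2 + n)**2 + 4 = 4 + n*(-2 + n)**2)
J(4)*5 + F(-1, -1) = 4*5 + (4 - (-2 - 1)**2) = 20 + (4 - 1*(-3)**2) = 20 + (4 - 1*9) = 20 + (4 - 9) = 20 - 5 = 15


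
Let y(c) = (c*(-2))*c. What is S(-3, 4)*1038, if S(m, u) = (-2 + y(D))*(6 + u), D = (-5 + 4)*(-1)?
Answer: -41520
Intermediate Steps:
D = 1 (D = -1*(-1) = 1)
y(c) = -2*c² (y(c) = (-2*c)*c = -2*c²)
S(m, u) = -24 - 4*u (S(m, u) = (-2 - 2*1²)*(6 + u) = (-2 - 2*1)*(6 + u) = (-2 - 2)*(6 + u) = -4*(6 + u) = -24 - 4*u)
S(-3, 4)*1038 = (-24 - 4*4)*1038 = (-24 - 16)*1038 = -40*1038 = -41520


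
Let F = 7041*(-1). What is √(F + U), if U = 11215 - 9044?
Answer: I*√4870 ≈ 69.785*I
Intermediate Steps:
F = -7041
U = 2171
√(F + U) = √(-7041 + 2171) = √(-4870) = I*√4870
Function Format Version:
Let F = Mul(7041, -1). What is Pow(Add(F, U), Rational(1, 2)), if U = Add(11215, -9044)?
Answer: Mul(I, Pow(4870, Rational(1, 2))) ≈ Mul(69.785, I)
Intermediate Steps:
F = -7041
U = 2171
Pow(Add(F, U), Rational(1, 2)) = Pow(Add(-7041, 2171), Rational(1, 2)) = Pow(-4870, Rational(1, 2)) = Mul(I, Pow(4870, Rational(1, 2)))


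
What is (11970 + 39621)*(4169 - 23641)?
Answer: -1004579952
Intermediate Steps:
(11970 + 39621)*(4169 - 23641) = 51591*(-19472) = -1004579952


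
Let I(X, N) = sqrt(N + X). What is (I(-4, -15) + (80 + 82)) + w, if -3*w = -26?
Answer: 512/3 + I*sqrt(19) ≈ 170.67 + 4.3589*I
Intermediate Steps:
w = 26/3 (w = -1/3*(-26) = 26/3 ≈ 8.6667)
(I(-4, -15) + (80 + 82)) + w = (sqrt(-15 - 4) + (80 + 82)) + 26/3 = (sqrt(-19) + 162) + 26/3 = (I*sqrt(19) + 162) + 26/3 = (162 + I*sqrt(19)) + 26/3 = 512/3 + I*sqrt(19)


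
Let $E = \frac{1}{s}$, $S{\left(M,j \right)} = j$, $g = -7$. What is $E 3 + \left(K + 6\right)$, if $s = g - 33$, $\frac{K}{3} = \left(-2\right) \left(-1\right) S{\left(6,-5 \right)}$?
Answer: $- \frac{963}{40} \approx -24.075$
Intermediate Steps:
$K = -30$ ($K = 3 \left(-2\right) \left(-1\right) \left(-5\right) = 3 \cdot 2 \left(-5\right) = 3 \left(-10\right) = -30$)
$s = -40$ ($s = -7 - 33 = -40$)
$E = - \frac{1}{40}$ ($E = \frac{1}{-40} = - \frac{1}{40} \approx -0.025$)
$E 3 + \left(K + 6\right) = \left(- \frac{1}{40}\right) 3 + \left(-30 + 6\right) = - \frac{3}{40} - 24 = - \frac{963}{40}$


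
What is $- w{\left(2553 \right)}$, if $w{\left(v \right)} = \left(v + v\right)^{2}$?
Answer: $-26071236$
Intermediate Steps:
$w{\left(v \right)} = 4 v^{2}$ ($w{\left(v \right)} = \left(2 v\right)^{2} = 4 v^{2}$)
$- w{\left(2553 \right)} = - 4 \cdot 2553^{2} = - 4 \cdot 6517809 = \left(-1\right) 26071236 = -26071236$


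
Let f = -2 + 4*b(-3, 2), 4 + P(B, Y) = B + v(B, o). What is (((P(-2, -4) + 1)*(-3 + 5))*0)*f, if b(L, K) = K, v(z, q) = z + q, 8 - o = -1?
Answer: 0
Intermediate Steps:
o = 9 (o = 8 - 1*(-1) = 8 + 1 = 9)
v(z, q) = q + z
P(B, Y) = 5 + 2*B (P(B, Y) = -4 + (B + (9 + B)) = -4 + (9 + 2*B) = 5 + 2*B)
f = 6 (f = -2 + 4*2 = -2 + 8 = 6)
(((P(-2, -4) + 1)*(-3 + 5))*0)*f = ((((5 + 2*(-2)) + 1)*(-3 + 5))*0)*6 = ((((5 - 4) + 1)*2)*0)*6 = (((1 + 1)*2)*0)*6 = ((2*2)*0)*6 = (4*0)*6 = 0*6 = 0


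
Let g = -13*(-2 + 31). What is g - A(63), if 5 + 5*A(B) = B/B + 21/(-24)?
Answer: -15041/40 ≈ -376.02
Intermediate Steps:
g = -377 (g = -13*29 = -377)
A(B) = -39/40 (A(B) = -1 + (B/B + 21/(-24))/5 = -1 + (1 + 21*(-1/24))/5 = -1 + (1 - 7/8)/5 = -1 + (⅕)*(⅛) = -1 + 1/40 = -39/40)
g - A(63) = -377 - 1*(-39/40) = -377 + 39/40 = -15041/40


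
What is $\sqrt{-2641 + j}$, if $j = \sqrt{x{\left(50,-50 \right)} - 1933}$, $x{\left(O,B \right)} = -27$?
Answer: $\sqrt{-2641 + 14 i \sqrt{10}} \approx 0.4307 + 51.392 i$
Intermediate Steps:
$j = 14 i \sqrt{10}$ ($j = \sqrt{-27 - 1933} = \sqrt{-1960} = 14 i \sqrt{10} \approx 44.272 i$)
$\sqrt{-2641 + j} = \sqrt{-2641 + 14 i \sqrt{10}}$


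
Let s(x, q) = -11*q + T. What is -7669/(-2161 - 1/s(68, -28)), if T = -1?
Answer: 2354383/663428 ≈ 3.5488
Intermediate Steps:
s(x, q) = -1 - 11*q (s(x, q) = -11*q - 1 = -1 - 11*q)
-7669/(-2161 - 1/s(68, -28)) = -7669/(-2161 - 1/(-1 - 11*(-28))) = -7669/(-2161 - 1/(-1 + 308)) = -7669/(-2161 - 1/307) = -7669/(-663428/307) = -7669*(-307/663428) = 2354383/663428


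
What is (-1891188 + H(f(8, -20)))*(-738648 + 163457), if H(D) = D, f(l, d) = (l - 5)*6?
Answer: 1087783963470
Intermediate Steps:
f(l, d) = -30 + 6*l (f(l, d) = (-5 + l)*6 = -30 + 6*l)
(-1891188 + H(f(8, -20)))*(-738648 + 163457) = (-1891188 + (-30 + 6*8))*(-738648 + 163457) = (-1891188 + (-30 + 48))*(-575191) = (-1891188 + 18)*(-575191) = -1891170*(-575191) = 1087783963470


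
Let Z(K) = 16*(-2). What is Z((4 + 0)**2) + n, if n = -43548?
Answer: -43580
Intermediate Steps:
Z(K) = -32
Z((4 + 0)**2) + n = -32 - 43548 = -43580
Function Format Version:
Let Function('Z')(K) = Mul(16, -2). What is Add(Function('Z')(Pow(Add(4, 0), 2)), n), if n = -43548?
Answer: -43580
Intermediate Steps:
Function('Z')(K) = -32
Add(Function('Z')(Pow(Add(4, 0), 2)), n) = Add(-32, -43548) = -43580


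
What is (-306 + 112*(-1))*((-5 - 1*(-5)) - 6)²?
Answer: -15048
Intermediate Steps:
(-306 + 112*(-1))*((-5 - 1*(-5)) - 6)² = (-306 - 112)*((-5 + 5) - 6)² = -418*(0 - 6)² = -418*(-6)² = -418*36 = -15048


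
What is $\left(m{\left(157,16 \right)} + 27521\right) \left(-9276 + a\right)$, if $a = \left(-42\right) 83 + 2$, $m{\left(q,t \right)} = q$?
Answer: $-353171280$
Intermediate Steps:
$a = -3484$ ($a = -3486 + 2 = -3484$)
$\left(m{\left(157,16 \right)} + 27521\right) \left(-9276 + a\right) = \left(157 + 27521\right) \left(-9276 - 3484\right) = 27678 \left(-12760\right) = -353171280$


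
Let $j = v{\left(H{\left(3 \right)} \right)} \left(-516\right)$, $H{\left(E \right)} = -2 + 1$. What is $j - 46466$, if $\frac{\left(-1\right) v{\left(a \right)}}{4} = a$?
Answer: $-48530$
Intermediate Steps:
$H{\left(E \right)} = -1$
$v{\left(a \right)} = - 4 a$
$j = -2064$ ($j = \left(-4\right) \left(-1\right) \left(-516\right) = 4 \left(-516\right) = -2064$)
$j - 46466 = -2064 - 46466 = -48530$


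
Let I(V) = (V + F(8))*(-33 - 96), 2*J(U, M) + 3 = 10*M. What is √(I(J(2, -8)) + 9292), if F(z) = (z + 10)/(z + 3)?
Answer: √6986254/22 ≈ 120.14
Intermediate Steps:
F(z) = (10 + z)/(3 + z)
J(U, M) = -3/2 + 5*M (J(U, M) = -3/2 + (10*M)/2 = -3/2 + 5*M)
I(V) = -2322/11 - 129*V (I(V) = (V + (10 + 8)/(3 + 8))*(-33 - 96) = (V + 18/11)*(-129) = (18/11 + V)*(-129) = -2322/11 - 129*V)
√(I(J(2, -8)) + 9292) = √((-2322/11 - 129*(-3/2 + 5*(-8))) + 9292) = √((-2322/11 - 129*(-3/2 - 40)) + 9292) = √((-2322/11 - 129*(-83/2)) + 9292) = √((-2322/11 + 10707/2) + 9292) = √(113133/22 + 9292) = √(317557/22) = √6986254/22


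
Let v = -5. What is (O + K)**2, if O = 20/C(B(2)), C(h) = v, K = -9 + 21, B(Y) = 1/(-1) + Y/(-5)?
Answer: 64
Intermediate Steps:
B(Y) = -1 - Y/5 (B(Y) = 1*(-1) + Y*(-1/5) = -1 - Y/5)
K = 12
C(h) = -5
O = -4 (O = 20/(-5) = 20*(-1/5) = -4)
(O + K)**2 = (-4 + 12)**2 = 8**2 = 64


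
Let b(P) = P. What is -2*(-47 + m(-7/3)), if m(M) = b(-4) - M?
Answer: 292/3 ≈ 97.333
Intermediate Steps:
m(M) = -4 - M
-2*(-47 + m(-7/3)) = -2*(-47 + (-4 - (-7)/3)) = -2*(-47 + (-4 - 1*(-7/3))) = -2*(-47 + (-4 + 7/3)) = -2*(-47 - 5/3) = -2*(-146/3) = 292/3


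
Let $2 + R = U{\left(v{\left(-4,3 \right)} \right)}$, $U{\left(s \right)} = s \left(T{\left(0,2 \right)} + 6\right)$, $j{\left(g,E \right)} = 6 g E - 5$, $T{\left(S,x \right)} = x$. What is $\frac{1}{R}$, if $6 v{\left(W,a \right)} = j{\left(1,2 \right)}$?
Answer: $\frac{3}{22} \approx 0.13636$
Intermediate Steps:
$j{\left(g,E \right)} = -5 + 6 E g$ ($j{\left(g,E \right)} = 6 E g - 5 = -5 + 6 E g$)
$v{\left(W,a \right)} = \frac{7}{6}$ ($v{\left(W,a \right)} = \frac{-5 + 6 \cdot 2 \cdot 1}{6} = \frac{-5 + 12}{6} = \frac{1}{6} \cdot 7 = \frac{7}{6}$)
$U{\left(s \right)} = 8 s$ ($U{\left(s \right)} = s \left(2 + 6\right) = s 8 = 8 s$)
$R = \frac{22}{3}$ ($R = -2 + 8 \cdot \frac{7}{6} = -2 + \frac{28}{3} = \frac{22}{3} \approx 7.3333$)
$\frac{1}{R} = \frac{1}{\frac{22}{3}} = \frac{3}{22}$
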